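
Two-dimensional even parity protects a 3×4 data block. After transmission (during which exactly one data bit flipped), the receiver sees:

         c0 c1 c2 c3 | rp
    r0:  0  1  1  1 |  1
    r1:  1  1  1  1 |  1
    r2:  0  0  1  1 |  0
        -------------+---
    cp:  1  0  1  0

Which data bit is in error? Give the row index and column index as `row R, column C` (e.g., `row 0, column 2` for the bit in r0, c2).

Recompute each row's even parity and compare to rp:
  r0: data parity 1, sent rp 1 → ok
  r1: data parity 0, sent rp 1 → mismatch
  r2: data parity 0, sent rp 0 → ok
Recompute each column's even parity and compare to cp:
  c0: data parity 1, sent cp 1 → ok
  c1: data parity 0, sent cp 0 → ok
  c2: data parity 1, sent cp 1 → ok
  c3: data parity 1, sent cp 0 → mismatch
Exactly one row (r1) and one column (c3) fail → the flipped bit is at their intersection.

row 1, column 3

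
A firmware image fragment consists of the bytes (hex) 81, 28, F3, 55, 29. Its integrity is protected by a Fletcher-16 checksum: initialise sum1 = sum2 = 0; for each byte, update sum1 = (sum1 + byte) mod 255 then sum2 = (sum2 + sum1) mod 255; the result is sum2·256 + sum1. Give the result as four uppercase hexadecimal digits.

Running sums (mod 255):
  after byte 0 (81): sum1=129, sum2=129
  after byte 1 (28): sum1=169, sum2=43
  after byte 2 (F3): sum1=157, sum2=200
  after byte 3 (55): sum1=242, sum2=187
  after byte 4 (29): sum1=28, sum2=215
Checksum = sum2·256 + sum1 = 215·256 + 28 = 55068 = 0xD71C.

D71C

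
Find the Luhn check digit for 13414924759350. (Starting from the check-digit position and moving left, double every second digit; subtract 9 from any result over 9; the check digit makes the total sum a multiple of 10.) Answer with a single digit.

6

Partial digits right→left: 0 5 3 9 5 7 4 2 9 4 1 4 3 1
Double every second digit counting from the check-digit position (so the 1st, 3rd, 5th, ... of the partial from the right).
  doubled (with −9 where >9): 0 6 1 8 9 2 6 → sum 32
  kept as-is: 5 9 7 2 4 4 1 → sum 32
Total = 32 + 32 = 64.
Check digit = (10 − (64 mod 10)) mod 10 = 6.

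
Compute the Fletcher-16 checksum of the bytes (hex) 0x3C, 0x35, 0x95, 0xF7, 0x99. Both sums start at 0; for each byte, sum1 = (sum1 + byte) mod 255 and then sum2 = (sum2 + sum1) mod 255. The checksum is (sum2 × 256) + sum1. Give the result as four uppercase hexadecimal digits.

Running sums (mod 255):
  after byte 0 (0x3C): sum1=60, sum2=60
  after byte 1 (0x35): sum1=113, sum2=173
  after byte 2 (0x95): sum1=7, sum2=180
  after byte 3 (0xF7): sum1=254, sum2=179
  after byte 4 (0x99): sum1=152, sum2=76
Checksum = sum2·256 + sum1 = 76·256 + 152 = 19608 = 0x4C98.

4C98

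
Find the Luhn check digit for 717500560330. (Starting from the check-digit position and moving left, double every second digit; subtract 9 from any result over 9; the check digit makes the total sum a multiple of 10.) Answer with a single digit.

Partial digits right→left: 0 3 3 0 6 5 0 0 5 7 1 7
Double every second digit counting from the check-digit position (so the 1st, 3rd, 5th, ... of the partial from the right).
  doubled (with −9 where >9): 0 6 3 0 1 2 → sum 12
  kept as-is: 3 0 5 0 7 7 → sum 22
Total = 12 + 22 = 34.
Check digit = (10 − (34 mod 10)) mod 10 = 6.

6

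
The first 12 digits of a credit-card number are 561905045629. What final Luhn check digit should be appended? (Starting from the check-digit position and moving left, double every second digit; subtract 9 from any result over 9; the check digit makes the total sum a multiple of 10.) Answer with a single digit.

4

Partial digits right→left: 9 2 6 5 4 0 5 0 9 1 6 5
Double every second digit counting from the check-digit position (so the 1st, 3rd, 5th, ... of the partial from the right).
  doubled (with −9 where >9): 9 3 8 1 9 3 → sum 33
  kept as-is: 2 5 0 0 1 5 → sum 13
Total = 33 + 13 = 46.
Check digit = (10 − (46 mod 10)) mod 10 = 4.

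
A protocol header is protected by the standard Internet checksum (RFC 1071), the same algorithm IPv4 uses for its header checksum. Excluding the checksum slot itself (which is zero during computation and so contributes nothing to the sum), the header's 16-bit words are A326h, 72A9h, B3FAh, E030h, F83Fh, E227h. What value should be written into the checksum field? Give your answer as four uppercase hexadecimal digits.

One's-complement addition (fold any carry out of bit 15 back into bit 0):
  0xA326 + 0x72A9 = 0x115CF → wrap carry → 0x15D0
  0x15D0 + 0xB3FA = 0x0C9CA
  0xC9CA + 0xE030 = 0x1A9FA → wrap carry → 0xA9FB
  0xA9FB + 0xF83F = 0x1A23A → wrap carry → 0xA23B
  0xA23B + 0xE227 = 0x18462 → wrap carry → 0x8463
One's-complement sum = 0x8463.
Checksum = ~0x8463 & 0xFFFF = 0x7B9C.

7B9C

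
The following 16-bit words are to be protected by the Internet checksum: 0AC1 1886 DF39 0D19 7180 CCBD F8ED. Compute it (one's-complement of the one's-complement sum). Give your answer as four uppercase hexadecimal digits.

B939

One's-complement addition (fold any carry out of bit 15 back into bit 0):
  0x0AC1 + 0x1886 = 0x02347
  0x2347 + 0xDF39 = 0x10280 → wrap carry → 0x0281
  0x0281 + 0x0D19 = 0x00F9A
  0x0F9A + 0x7180 = 0x0811A
  0x811A + 0xCCBD = 0x14DD7 → wrap carry → 0x4DD8
  0x4DD8 + 0xF8ED = 0x146C5 → wrap carry → 0x46C6
One's-complement sum = 0x46C6.
Checksum = ~0x46C6 & 0xFFFF = 0xB939.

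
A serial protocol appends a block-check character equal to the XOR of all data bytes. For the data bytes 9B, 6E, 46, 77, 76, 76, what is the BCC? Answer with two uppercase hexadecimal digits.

C4

XOR the bytes together:
  start with 0x9B
  0x9B ⊕ 0x6E = 0xF5
  0xF5 ⊕ 0x46 = 0xB3
  0xB3 ⊕ 0x77 = 0xC4
  0xC4 ⊕ 0x76 = 0xB2
  0xB2 ⊕ 0x76 = 0xC4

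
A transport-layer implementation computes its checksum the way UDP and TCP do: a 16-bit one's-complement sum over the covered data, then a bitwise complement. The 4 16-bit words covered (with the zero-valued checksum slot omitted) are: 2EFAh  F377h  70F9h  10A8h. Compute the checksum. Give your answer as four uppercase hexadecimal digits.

One's-complement addition (fold any carry out of bit 15 back into bit 0):
  0x2EFA + 0xF377 = 0x12271 → wrap carry → 0x2272
  0x2272 + 0x70F9 = 0x0936B
  0x936B + 0x10A8 = 0x0A413
One's-complement sum = 0xA413.
Checksum = ~0xA413 & 0xFFFF = 0x5BEC.

5BEC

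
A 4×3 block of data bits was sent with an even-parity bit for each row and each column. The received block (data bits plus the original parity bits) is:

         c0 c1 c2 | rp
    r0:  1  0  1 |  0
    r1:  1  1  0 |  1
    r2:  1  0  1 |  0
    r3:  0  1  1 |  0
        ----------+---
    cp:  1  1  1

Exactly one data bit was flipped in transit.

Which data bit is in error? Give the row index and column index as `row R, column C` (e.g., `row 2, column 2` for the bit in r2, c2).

Recompute each row's even parity and compare to rp:
  r0: data parity 0, sent rp 0 → ok
  r1: data parity 0, sent rp 1 → mismatch
  r2: data parity 0, sent rp 0 → ok
  r3: data parity 0, sent rp 0 → ok
Recompute each column's even parity and compare to cp:
  c0: data parity 1, sent cp 1 → ok
  c1: data parity 0, sent cp 1 → mismatch
  c2: data parity 1, sent cp 1 → ok
Exactly one row (r1) and one column (c1) fail → the flipped bit is at their intersection.

row 1, column 1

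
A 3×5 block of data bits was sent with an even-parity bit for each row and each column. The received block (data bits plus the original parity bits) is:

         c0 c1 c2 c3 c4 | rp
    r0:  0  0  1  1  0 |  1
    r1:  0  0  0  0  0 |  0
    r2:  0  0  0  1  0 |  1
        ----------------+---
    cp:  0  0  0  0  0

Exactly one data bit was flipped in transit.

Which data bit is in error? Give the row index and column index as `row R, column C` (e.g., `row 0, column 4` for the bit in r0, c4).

Recompute each row's even parity and compare to rp:
  r0: data parity 0, sent rp 1 → mismatch
  r1: data parity 0, sent rp 0 → ok
  r2: data parity 1, sent rp 1 → ok
Recompute each column's even parity and compare to cp:
  c0: data parity 0, sent cp 0 → ok
  c1: data parity 0, sent cp 0 → ok
  c2: data parity 1, sent cp 0 → mismatch
  c3: data parity 0, sent cp 0 → ok
  c4: data parity 0, sent cp 0 → ok
Exactly one row (r0) and one column (c2) fail → the flipped bit is at their intersection.

row 0, column 2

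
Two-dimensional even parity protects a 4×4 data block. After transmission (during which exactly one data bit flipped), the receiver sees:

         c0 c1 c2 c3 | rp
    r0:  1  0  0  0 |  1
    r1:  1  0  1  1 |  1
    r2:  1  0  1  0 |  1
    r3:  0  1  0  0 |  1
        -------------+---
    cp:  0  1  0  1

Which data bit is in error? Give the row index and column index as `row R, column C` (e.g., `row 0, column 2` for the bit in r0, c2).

row 2, column 0

Recompute each row's even parity and compare to rp:
  r0: data parity 1, sent rp 1 → ok
  r1: data parity 1, sent rp 1 → ok
  r2: data parity 0, sent rp 1 → mismatch
  r3: data parity 1, sent rp 1 → ok
Recompute each column's even parity and compare to cp:
  c0: data parity 1, sent cp 0 → mismatch
  c1: data parity 1, sent cp 1 → ok
  c2: data parity 0, sent cp 0 → ok
  c3: data parity 1, sent cp 1 → ok
Exactly one row (r2) and one column (c0) fail → the flipped bit is at their intersection.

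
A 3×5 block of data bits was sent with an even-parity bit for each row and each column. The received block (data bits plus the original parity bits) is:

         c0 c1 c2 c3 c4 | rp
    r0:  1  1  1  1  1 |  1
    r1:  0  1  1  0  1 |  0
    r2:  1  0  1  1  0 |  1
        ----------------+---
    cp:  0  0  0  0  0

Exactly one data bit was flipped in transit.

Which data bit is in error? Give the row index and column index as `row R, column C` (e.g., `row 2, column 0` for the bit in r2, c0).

row 1, column 2

Recompute each row's even parity and compare to rp:
  r0: data parity 1, sent rp 1 → ok
  r1: data parity 1, sent rp 0 → mismatch
  r2: data parity 1, sent rp 1 → ok
Recompute each column's even parity and compare to cp:
  c0: data parity 0, sent cp 0 → ok
  c1: data parity 0, sent cp 0 → ok
  c2: data parity 1, sent cp 0 → mismatch
  c3: data parity 0, sent cp 0 → ok
  c4: data parity 0, sent cp 0 → ok
Exactly one row (r1) and one column (c2) fail → the flipped bit is at their intersection.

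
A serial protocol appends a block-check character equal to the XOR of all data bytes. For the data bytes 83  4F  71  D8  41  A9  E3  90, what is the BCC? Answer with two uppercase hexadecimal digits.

XOR the bytes together:
  start with 0x83
  0x83 ⊕ 0x4F = 0xCC
  0xCC ⊕ 0x71 = 0xBD
  0xBD ⊕ 0xD8 = 0x65
  0x65 ⊕ 0x41 = 0x24
  0x24 ⊕ 0xA9 = 0x8D
  0x8D ⊕ 0xE3 = 0x6E
  0x6E ⊕ 0x90 = 0xFE

FE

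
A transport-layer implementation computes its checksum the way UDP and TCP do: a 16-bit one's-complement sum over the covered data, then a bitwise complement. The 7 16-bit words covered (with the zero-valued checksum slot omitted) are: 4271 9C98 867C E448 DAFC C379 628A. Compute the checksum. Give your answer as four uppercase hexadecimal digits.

B52F

One's-complement addition (fold any carry out of bit 15 back into bit 0):
  0x4271 + 0x9C98 = 0x0DF09
  0xDF09 + 0x867C = 0x16585 → wrap carry → 0x6586
  0x6586 + 0xE448 = 0x149CE → wrap carry → 0x49CF
  0x49CF + 0xDAFC = 0x124CB → wrap carry → 0x24CC
  0x24CC + 0xC379 = 0x0E845
  0xE845 + 0x628A = 0x14ACF → wrap carry → 0x4AD0
One's-complement sum = 0x4AD0.
Checksum = ~0x4AD0 & 0xFFFF = 0xB52F.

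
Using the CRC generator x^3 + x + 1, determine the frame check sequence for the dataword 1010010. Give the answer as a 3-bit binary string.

011

Append 3 zeros: 1010010000. Divide by 1011 (XOR where the leading bit is 1):
  pos 0: 1010 XOR 1011 = 0001
  pos 3: 1010 XOR 1011 = 0001
  pos 6: 1000 XOR 1011 = 0011
Remainder (last 3 bits) = 011. This is the CRC / FCS.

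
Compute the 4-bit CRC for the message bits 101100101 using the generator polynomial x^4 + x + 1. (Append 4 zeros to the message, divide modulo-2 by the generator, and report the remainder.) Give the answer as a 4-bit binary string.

1101

Append 4 zeros: 1011001010000. Divide by 10011 (XOR where the leading bit is 1):
  pos 0: 10110 XOR 10011 = 00101
  pos 2: 10101 XOR 10011 = 00110
  pos 4: 11001 XOR 10011 = 01010
  pos 5: 10100 XOR 10011 = 00111
  pos 7: 11100 XOR 10011 = 01111
  pos 8: 11110 XOR 10011 = 01101
Remainder (last 4 bits) = 1101. This is the CRC / FCS.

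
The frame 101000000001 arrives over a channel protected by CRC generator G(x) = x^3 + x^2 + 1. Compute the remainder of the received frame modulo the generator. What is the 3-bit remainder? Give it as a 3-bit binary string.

Modulo-2 division of 101000000001 by 1101:
  pos 0: 1010 XOR 1101 = 0111
  pos 1: 1110 XOR 1101 = 0011
  pos 3: 1100 XOR 1101 = 0001
  pos 6: 1000 XOR 1101 = 0101
  pos 7: 1010 XOR 1101 = 0111
  pos 8: 1111 XOR 1101 = 0010
Remainder = 010 (nonzero — an error is detected).

010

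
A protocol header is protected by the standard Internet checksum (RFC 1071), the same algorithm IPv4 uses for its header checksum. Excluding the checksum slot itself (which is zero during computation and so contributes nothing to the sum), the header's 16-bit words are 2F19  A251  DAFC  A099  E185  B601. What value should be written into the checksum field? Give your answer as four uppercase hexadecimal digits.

1B77

One's-complement addition (fold any carry out of bit 15 back into bit 0):
  0x2F19 + 0xA251 = 0x0D16A
  0xD16A + 0xDAFC = 0x1AC66 → wrap carry → 0xAC67
  0xAC67 + 0xA099 = 0x14D00 → wrap carry → 0x4D01
  0x4D01 + 0xE185 = 0x12E86 → wrap carry → 0x2E87
  0x2E87 + 0xB601 = 0x0E488
One's-complement sum = 0xE488.
Checksum = ~0xE488 & 0xFFFF = 0x1B77.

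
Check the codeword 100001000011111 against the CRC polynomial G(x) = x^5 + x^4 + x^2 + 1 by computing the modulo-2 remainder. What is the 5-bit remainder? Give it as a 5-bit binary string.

11100

Modulo-2 division of 100001000011111 by 110101:
  pos 0: 100001 XOR 110101 = 010100
  pos 1: 101000 XOR 110101 = 011101
  pos 2: 111010 XOR 110101 = 001111
  pos 4: 111100 XOR 110101 = 001001
  pos 6: 100111 XOR 110101 = 010010
  pos 7: 100101 XOR 110101 = 010000
  pos 8: 100001 XOR 110101 = 010100
  pos 9: 101001 XOR 110101 = 011100
Remainder = 11100 (nonzero — an error is detected).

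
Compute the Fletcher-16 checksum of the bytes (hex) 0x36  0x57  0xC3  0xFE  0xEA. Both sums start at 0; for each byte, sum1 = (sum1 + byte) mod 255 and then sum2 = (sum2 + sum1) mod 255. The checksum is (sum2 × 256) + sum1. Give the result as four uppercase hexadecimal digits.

Running sums (mod 255):
  after byte 0 (0x36): sum1=54, sum2=54
  after byte 1 (0x57): sum1=141, sum2=195
  after byte 2 (0xC3): sum1=81, sum2=21
  after byte 3 (0xFE): sum1=80, sum2=101
  after byte 4 (0xEA): sum1=59, sum2=160
Checksum = sum2·256 + sum1 = 160·256 + 59 = 41019 = 0xA03B.

A03B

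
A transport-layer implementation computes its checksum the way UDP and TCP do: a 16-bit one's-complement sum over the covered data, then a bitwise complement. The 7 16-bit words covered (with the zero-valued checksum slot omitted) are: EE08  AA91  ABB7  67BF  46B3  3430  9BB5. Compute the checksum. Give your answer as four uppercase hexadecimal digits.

3D55

One's-complement addition (fold any carry out of bit 15 back into bit 0):
  0xEE08 + 0xAA91 = 0x19899 → wrap carry → 0x989A
  0x989A + 0xABB7 = 0x14451 → wrap carry → 0x4452
  0x4452 + 0x67BF = 0x0AC11
  0xAC11 + 0x46B3 = 0x0F2C4
  0xF2C4 + 0x3430 = 0x126F4 → wrap carry → 0x26F5
  0x26F5 + 0x9BB5 = 0x0C2AA
One's-complement sum = 0xC2AA.
Checksum = ~0xC2AA & 0xFFFF = 0x3D55.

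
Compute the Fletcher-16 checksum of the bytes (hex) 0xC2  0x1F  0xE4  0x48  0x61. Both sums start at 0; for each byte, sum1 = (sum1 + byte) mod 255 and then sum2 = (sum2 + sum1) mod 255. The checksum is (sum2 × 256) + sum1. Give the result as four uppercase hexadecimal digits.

EA70

Running sums (mod 255):
  after byte 0 (0xC2): sum1=194, sum2=194
  after byte 1 (0x1F): sum1=225, sum2=164
  after byte 2 (0xE4): sum1=198, sum2=107
  after byte 3 (0x48): sum1=15, sum2=122
  after byte 4 (0x61): sum1=112, sum2=234
Checksum = sum2·256 + sum1 = 234·256 + 112 = 60016 = 0xEA70.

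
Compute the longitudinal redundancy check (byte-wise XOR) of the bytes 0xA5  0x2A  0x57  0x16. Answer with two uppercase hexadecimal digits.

CE

XOR the bytes together:
  start with 0xA5
  0xA5 ⊕ 0x2A = 0x8F
  0x8F ⊕ 0x57 = 0xD8
  0xD8 ⊕ 0x16 = 0xCE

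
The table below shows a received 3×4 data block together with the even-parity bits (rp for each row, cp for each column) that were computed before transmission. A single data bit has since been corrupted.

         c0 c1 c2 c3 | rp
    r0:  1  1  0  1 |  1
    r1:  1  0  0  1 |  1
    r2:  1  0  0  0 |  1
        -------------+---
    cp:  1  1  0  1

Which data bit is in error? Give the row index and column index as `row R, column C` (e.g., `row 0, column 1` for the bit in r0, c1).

Recompute each row's even parity and compare to rp:
  r0: data parity 1, sent rp 1 → ok
  r1: data parity 0, sent rp 1 → mismatch
  r2: data parity 1, sent rp 1 → ok
Recompute each column's even parity and compare to cp:
  c0: data parity 1, sent cp 1 → ok
  c1: data parity 1, sent cp 1 → ok
  c2: data parity 0, sent cp 0 → ok
  c3: data parity 0, sent cp 1 → mismatch
Exactly one row (r1) and one column (c3) fail → the flipped bit is at their intersection.

row 1, column 3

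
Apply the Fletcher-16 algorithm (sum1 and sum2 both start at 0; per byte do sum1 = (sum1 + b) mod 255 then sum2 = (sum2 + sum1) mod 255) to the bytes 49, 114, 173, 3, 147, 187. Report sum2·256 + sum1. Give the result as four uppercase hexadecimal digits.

Running sums (mod 255):
  after byte 0 (49): sum1=49, sum2=49
  after byte 1 (114): sum1=163, sum2=212
  after byte 2 (173): sum1=81, sum2=38
  after byte 3 (3): sum1=84, sum2=122
  after byte 4 (147): sum1=231, sum2=98
  after byte 5 (187): sum1=163, sum2=6
Checksum = sum2·256 + sum1 = 6·256 + 163 = 1699 = 0x06A3.

06A3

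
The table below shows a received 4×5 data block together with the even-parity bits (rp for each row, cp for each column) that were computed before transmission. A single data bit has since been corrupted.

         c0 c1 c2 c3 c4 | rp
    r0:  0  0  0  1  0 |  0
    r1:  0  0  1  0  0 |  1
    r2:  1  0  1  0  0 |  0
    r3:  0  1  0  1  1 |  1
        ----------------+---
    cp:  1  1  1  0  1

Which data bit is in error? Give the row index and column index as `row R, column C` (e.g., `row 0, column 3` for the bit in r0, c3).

row 0, column 2

Recompute each row's even parity and compare to rp:
  r0: data parity 1, sent rp 0 → mismatch
  r1: data parity 1, sent rp 1 → ok
  r2: data parity 0, sent rp 0 → ok
  r3: data parity 1, sent rp 1 → ok
Recompute each column's even parity and compare to cp:
  c0: data parity 1, sent cp 1 → ok
  c1: data parity 1, sent cp 1 → ok
  c2: data parity 0, sent cp 1 → mismatch
  c3: data parity 0, sent cp 0 → ok
  c4: data parity 1, sent cp 1 → ok
Exactly one row (r0) and one column (c2) fail → the flipped bit is at their intersection.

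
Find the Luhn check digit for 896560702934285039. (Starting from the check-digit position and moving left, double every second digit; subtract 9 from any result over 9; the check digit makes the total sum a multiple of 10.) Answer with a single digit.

Partial digits right→left: 9 3 0 5 8 2 4 3 9 2 0 7 0 6 5 6 9 8
Double every second digit counting from the check-digit position (so the 1st, 3rd, 5th, ... of the partial from the right).
  doubled (with −9 where >9): 9 0 7 8 9 0 0 1 9 → sum 43
  kept as-is: 3 5 2 3 2 7 6 6 8 → sum 42
Total = 43 + 42 = 85.
Check digit = (10 − (85 mod 10)) mod 10 = 5.

5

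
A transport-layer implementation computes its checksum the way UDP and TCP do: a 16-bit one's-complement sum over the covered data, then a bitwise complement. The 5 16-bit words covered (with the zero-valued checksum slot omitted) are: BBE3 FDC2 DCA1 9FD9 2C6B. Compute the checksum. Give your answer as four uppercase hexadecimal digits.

9D72

One's-complement addition (fold any carry out of bit 15 back into bit 0):
  0xBBE3 + 0xFDC2 = 0x1B9A5 → wrap carry → 0xB9A6
  0xB9A6 + 0xDCA1 = 0x19647 → wrap carry → 0x9648
  0x9648 + 0x9FD9 = 0x13621 → wrap carry → 0x3622
  0x3622 + 0x2C6B = 0x0628D
One's-complement sum = 0x628D.
Checksum = ~0x628D & 0xFFFF = 0x9D72.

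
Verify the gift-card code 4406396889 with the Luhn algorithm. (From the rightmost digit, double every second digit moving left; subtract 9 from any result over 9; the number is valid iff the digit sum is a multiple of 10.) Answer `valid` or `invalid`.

From the right, keep odd positions and double even positions (subtract 9 from any doubled value over 9):
  doubled (positions 2,4,...): 7 3 6 0 8 → sum 24
  kept (positions 1,3,...): 9 8 9 6 4 → sum 36
Total = 60.
60 mod 10 = 0, so the number is valid.

valid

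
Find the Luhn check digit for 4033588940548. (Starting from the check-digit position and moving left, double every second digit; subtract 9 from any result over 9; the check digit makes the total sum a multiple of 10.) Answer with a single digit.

8

Partial digits right→left: 8 4 5 0 4 9 8 8 5 3 3 0 4
Double every second digit counting from the check-digit position (so the 1st, 3rd, 5th, ... of the partial from the right).
  doubled (with −9 where >9): 7 1 8 7 1 6 8 → sum 38
  kept as-is: 4 0 9 8 3 0 → sum 24
Total = 38 + 24 = 62.
Check digit = (10 − (62 mod 10)) mod 10 = 8.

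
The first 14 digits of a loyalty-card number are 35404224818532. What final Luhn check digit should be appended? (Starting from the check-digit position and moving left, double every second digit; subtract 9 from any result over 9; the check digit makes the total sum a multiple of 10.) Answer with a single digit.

Partial digits right→left: 2 3 5 8 1 8 4 2 2 4 0 4 5 3
Double every second digit counting from the check-digit position (so the 1st, 3rd, 5th, ... of the partial from the right).
  doubled (with −9 where >9): 4 1 2 8 4 0 1 → sum 20
  kept as-is: 3 8 8 2 4 4 3 → sum 32
Total = 20 + 32 = 52.
Check digit = (10 − (52 mod 10)) mod 10 = 8.

8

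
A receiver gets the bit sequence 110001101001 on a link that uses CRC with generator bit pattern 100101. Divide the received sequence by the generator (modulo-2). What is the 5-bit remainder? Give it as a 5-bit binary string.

10000

Modulo-2 division of 110001101001 by 100101:
  pos 0: 110001 XOR 100101 = 010100
  pos 1: 101001 XOR 100101 = 001100
  pos 3: 110001 XOR 100101 = 010100
  pos 4: 101000 XOR 100101 = 001101
  pos 6: 110101 XOR 100101 = 010000
Remainder = 10000 (nonzero — an error is detected).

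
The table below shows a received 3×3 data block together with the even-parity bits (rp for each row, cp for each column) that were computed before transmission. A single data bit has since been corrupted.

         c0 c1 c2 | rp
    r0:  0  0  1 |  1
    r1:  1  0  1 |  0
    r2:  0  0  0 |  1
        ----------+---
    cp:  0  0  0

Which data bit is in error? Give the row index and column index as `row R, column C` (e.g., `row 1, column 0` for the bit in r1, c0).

Recompute each row's even parity and compare to rp:
  r0: data parity 1, sent rp 1 → ok
  r1: data parity 0, sent rp 0 → ok
  r2: data parity 0, sent rp 1 → mismatch
Recompute each column's even parity and compare to cp:
  c0: data parity 1, sent cp 0 → mismatch
  c1: data parity 0, sent cp 0 → ok
  c2: data parity 0, sent cp 0 → ok
Exactly one row (r2) and one column (c0) fail → the flipped bit is at their intersection.

row 2, column 0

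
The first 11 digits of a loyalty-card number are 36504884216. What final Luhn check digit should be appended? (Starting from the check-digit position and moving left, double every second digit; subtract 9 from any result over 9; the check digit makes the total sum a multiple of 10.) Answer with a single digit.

2

Partial digits right→left: 6 1 2 4 8 8 4 0 5 6 3
Double every second digit counting from the check-digit position (so the 1st, 3rd, 5th, ... of the partial from the right).
  doubled (with −9 where >9): 3 4 7 8 1 6 → sum 29
  kept as-is: 1 4 8 0 6 → sum 19
Total = 29 + 19 = 48.
Check digit = (10 − (48 mod 10)) mod 10 = 2.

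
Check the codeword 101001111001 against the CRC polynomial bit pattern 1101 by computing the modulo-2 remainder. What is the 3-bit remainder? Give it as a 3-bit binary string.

Modulo-2 division of 101001111001 by 1101:
  pos 0: 1010 XOR 1101 = 0111
  pos 1: 1110 XOR 1101 = 0011
  pos 3: 1111 XOR 1101 = 0010
  pos 5: 1011 XOR 1101 = 0110
  pos 6: 1100 XOR 1101 = 0001
Remainder = 101 (nonzero — an error is detected).

101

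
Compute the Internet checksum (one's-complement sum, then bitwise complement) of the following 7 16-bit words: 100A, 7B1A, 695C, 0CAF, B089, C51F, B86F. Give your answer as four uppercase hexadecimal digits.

One's-complement addition (fold any carry out of bit 15 back into bit 0):
  0x100A + 0x7B1A = 0x08B24
  0x8B24 + 0x695C = 0x0F480
  0xF480 + 0x0CAF = 0x1012F → wrap carry → 0x0130
  0x0130 + 0xB089 = 0x0B1B9
  0xB1B9 + 0xC51F = 0x176D8 → wrap carry → 0x76D9
  0x76D9 + 0xB86F = 0x12F48 → wrap carry → 0x2F49
One's-complement sum = 0x2F49.
Checksum = ~0x2F49 & 0xFFFF = 0xD0B6.

D0B6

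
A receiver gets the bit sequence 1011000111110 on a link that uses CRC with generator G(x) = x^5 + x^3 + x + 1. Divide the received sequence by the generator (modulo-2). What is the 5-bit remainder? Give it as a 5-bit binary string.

Modulo-2 division of 1011000111110 by 101011:
  pos 0: 101100 XOR 101011 = 000111
  pos 3: 111011 XOR 101011 = 010000
  pos 4: 100001 XOR 101011 = 001010
  pos 6: 101011 XOR 101011 = 000000
Remainder = 00000 (zero — the frame passes the CRC check).

00000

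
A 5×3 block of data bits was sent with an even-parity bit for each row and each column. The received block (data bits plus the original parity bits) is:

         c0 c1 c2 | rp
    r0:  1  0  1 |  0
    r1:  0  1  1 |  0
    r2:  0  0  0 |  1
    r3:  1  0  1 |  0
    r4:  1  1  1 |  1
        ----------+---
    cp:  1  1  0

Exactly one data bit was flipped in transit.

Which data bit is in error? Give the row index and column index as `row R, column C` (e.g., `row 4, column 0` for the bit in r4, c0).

row 2, column 1

Recompute each row's even parity and compare to rp:
  r0: data parity 0, sent rp 0 → ok
  r1: data parity 0, sent rp 0 → ok
  r2: data parity 0, sent rp 1 → mismatch
  r3: data parity 0, sent rp 0 → ok
  r4: data parity 1, sent rp 1 → ok
Recompute each column's even parity and compare to cp:
  c0: data parity 1, sent cp 1 → ok
  c1: data parity 0, sent cp 1 → mismatch
  c2: data parity 0, sent cp 0 → ok
Exactly one row (r2) and one column (c1) fail → the flipped bit is at their intersection.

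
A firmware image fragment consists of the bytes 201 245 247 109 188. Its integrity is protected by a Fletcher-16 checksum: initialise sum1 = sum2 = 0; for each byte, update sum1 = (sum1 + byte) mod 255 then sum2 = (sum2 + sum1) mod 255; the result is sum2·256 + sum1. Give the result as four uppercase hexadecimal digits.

Running sums (mod 255):
  after byte 0 (201): sum1=201, sum2=201
  after byte 1 (245): sum1=191, sum2=137
  after byte 2 (247): sum1=183, sum2=65
  after byte 3 (109): sum1=37, sum2=102
  after byte 4 (188): sum1=225, sum2=72
Checksum = sum2·256 + sum1 = 72·256 + 225 = 18657 = 0x48E1.

48E1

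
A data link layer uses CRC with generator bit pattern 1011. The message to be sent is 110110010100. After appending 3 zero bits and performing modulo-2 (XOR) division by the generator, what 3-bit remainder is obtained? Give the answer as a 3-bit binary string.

Append 3 zeros: 110110010100000. Divide by 1011 (XOR where the leading bit is 1):
  pos 0: 1101 XOR 1011 = 0110
  pos 1: 1101 XOR 1011 = 0110
  pos 2: 1100 XOR 1011 = 0111
  pos 3: 1110 XOR 1011 = 0101
  pos 4: 1011 XOR 1011 = 0000
  pos 9: 1000 XOR 1011 = 0011
  pos 11: 1100 XOR 1011 = 0111
Remainder (last 3 bits) = 111. This is the CRC / FCS.

111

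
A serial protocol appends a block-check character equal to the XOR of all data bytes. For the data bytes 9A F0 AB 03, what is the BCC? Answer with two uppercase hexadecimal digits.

XOR the bytes together:
  start with 0x9A
  0x9A ⊕ 0xF0 = 0x6A
  0x6A ⊕ 0xAB = 0xC1
  0xC1 ⊕ 0x03 = 0xC2

C2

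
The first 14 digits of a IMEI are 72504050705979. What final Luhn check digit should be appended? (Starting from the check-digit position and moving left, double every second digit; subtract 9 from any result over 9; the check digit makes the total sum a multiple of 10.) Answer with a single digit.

Partial digits right→left: 9 7 9 5 0 7 0 5 0 4 0 5 2 7
Double every second digit counting from the check-digit position (so the 1st, 3rd, 5th, ... of the partial from the right).
  doubled (with −9 where >9): 9 9 0 0 0 0 4 → sum 22
  kept as-is: 7 5 7 5 4 5 7 → sum 40
Total = 22 + 40 = 62.
Check digit = (10 − (62 mod 10)) mod 10 = 8.

8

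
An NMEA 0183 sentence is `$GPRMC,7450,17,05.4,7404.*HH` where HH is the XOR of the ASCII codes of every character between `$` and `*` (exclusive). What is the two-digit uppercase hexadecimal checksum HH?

XOR the ASCII codes of the payload characters:
  'G' = 0x47 → acc = 0x47
  'P' = 0x50 → acc = 0x17
  'R' = 0x52 → acc = 0x45
  'M' = 0x4D → acc = 0x08
  'C' = 0x43 → acc = 0x4B
  ',' = 0x2C → acc = 0x67
  '7' = 0x37 → acc = 0x50
  '4' = 0x34 → acc = 0x64
  '5' = 0x35 → acc = 0x51
  '0' = 0x30 → acc = 0x61
  ',' = 0x2C → acc = 0x4D
  '1' = 0x31 → acc = 0x7C
  '7' = 0x37 → acc = 0x4B
  ',' = 0x2C → acc = 0x67
  '0' = 0x30 → acc = 0x57
  '5' = 0x35 → acc = 0x62
  '.' = 0x2E → acc = 0x4C
  '4' = 0x34 → acc = 0x78
  ',' = 0x2C → acc = 0x54
  '7' = 0x37 → acc = 0x63
  '4' = 0x34 → acc = 0x57
  '0' = 0x30 → acc = 0x67
  '4' = 0x34 → acc = 0x53
  '.' = 0x2E → acc = 0x7D
Checksum = 0x7D.

7D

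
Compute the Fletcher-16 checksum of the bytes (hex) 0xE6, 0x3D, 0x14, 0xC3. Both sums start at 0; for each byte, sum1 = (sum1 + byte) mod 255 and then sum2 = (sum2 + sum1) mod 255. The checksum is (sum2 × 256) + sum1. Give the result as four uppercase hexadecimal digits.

Running sums (mod 255):
  after byte 0 (0xE6): sum1=230, sum2=230
  after byte 1 (0x3D): sum1=36, sum2=11
  after byte 2 (0x14): sum1=56, sum2=67
  after byte 3 (0xC3): sum1=251, sum2=63
Checksum = sum2·256 + sum1 = 63·256 + 251 = 16379 = 0x3FFB.

3FFB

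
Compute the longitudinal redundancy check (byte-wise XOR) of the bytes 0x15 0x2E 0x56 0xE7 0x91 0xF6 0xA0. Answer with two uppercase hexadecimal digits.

4D

XOR the bytes together:
  start with 0x15
  0x15 ⊕ 0x2E = 0x3B
  0x3B ⊕ 0x56 = 0x6D
  0x6D ⊕ 0xE7 = 0x8A
  0x8A ⊕ 0x91 = 0x1B
  0x1B ⊕ 0xF6 = 0xED
  0xED ⊕ 0xA0 = 0x4D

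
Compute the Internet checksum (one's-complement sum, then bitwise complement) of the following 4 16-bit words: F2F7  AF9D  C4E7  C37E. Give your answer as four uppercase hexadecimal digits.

One's-complement addition (fold any carry out of bit 15 back into bit 0):
  0xF2F7 + 0xAF9D = 0x1A294 → wrap carry → 0xA295
  0xA295 + 0xC4E7 = 0x1677C → wrap carry → 0x677D
  0x677D + 0xC37E = 0x12AFB → wrap carry → 0x2AFC
One's-complement sum = 0x2AFC.
Checksum = ~0x2AFC & 0xFFFF = 0xD503.

D503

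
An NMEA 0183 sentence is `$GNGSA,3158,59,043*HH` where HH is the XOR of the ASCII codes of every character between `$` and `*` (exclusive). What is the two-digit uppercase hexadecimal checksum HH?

44

XOR the ASCII codes of the payload characters:
  'G' = 0x47 → acc = 0x47
  'N' = 0x4E → acc = 0x09
  'G' = 0x47 → acc = 0x4E
  'S' = 0x53 → acc = 0x1D
  'A' = 0x41 → acc = 0x5C
  ',' = 0x2C → acc = 0x70
  '3' = 0x33 → acc = 0x43
  '1' = 0x31 → acc = 0x72
  '5' = 0x35 → acc = 0x47
  '8' = 0x38 → acc = 0x7F
  ',' = 0x2C → acc = 0x53
  '5' = 0x35 → acc = 0x66
  '9' = 0x39 → acc = 0x5F
  ',' = 0x2C → acc = 0x73
  '0' = 0x30 → acc = 0x43
  '4' = 0x34 → acc = 0x77
  '3' = 0x33 → acc = 0x44
Checksum = 0x44.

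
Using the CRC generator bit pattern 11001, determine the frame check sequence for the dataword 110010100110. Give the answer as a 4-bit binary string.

0001

Append 4 zeros: 1100101001100000. Divide by 11001 (XOR where the leading bit is 1):
  pos 0: 11001 XOR 11001 = 00000
  pos 6: 10011 XOR 11001 = 01010
  pos 7: 10100 XOR 11001 = 01101
  pos 8: 11010 XOR 11001 = 00011
  pos 11: 11000 XOR 11001 = 00001
Remainder (last 4 bits) = 0001. This is the CRC / FCS.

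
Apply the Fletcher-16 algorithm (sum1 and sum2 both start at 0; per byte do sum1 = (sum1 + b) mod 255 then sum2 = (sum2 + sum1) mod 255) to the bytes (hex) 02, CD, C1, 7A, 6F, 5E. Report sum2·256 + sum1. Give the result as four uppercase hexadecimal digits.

C4D9

Running sums (mod 255):
  after byte 0 (02): sum1=2, sum2=2
  after byte 1 (CD): sum1=207, sum2=209
  after byte 2 (C1): sum1=145, sum2=99
  after byte 3 (7A): sum1=12, sum2=111
  after byte 4 (6F): sum1=123, sum2=234
  after byte 5 (5E): sum1=217, sum2=196
Checksum = sum2·256 + sum1 = 196·256 + 217 = 50393 = 0xC4D9.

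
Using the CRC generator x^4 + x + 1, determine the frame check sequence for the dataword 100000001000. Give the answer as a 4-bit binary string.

1010

Append 4 zeros: 1000000010000000. Divide by 10011 (XOR where the leading bit is 1):
  pos 0: 10000 XOR 10011 = 00011
  pos 3: 11000 XOR 10011 = 01011
  pos 4: 10111 XOR 10011 = 00100
  pos 6: 10000 XOR 10011 = 00011
  pos 9: 11000 XOR 10011 = 01011
  pos 10: 10110 XOR 10011 = 00101
Remainder (last 4 bits) = 1010. This is the CRC / FCS.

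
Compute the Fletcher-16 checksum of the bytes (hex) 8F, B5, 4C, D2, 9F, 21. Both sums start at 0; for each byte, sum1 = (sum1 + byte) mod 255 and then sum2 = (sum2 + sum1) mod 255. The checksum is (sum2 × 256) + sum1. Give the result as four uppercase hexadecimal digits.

F325

Running sums (mod 255):
  after byte 0 (8F): sum1=143, sum2=143
  after byte 1 (B5): sum1=69, sum2=212
  after byte 2 (4C): sum1=145, sum2=102
  after byte 3 (D2): sum1=100, sum2=202
  after byte 4 (9F): sum1=4, sum2=206
  after byte 5 (21): sum1=37, sum2=243
Checksum = sum2·256 + sum1 = 243·256 + 37 = 62245 = 0xF325.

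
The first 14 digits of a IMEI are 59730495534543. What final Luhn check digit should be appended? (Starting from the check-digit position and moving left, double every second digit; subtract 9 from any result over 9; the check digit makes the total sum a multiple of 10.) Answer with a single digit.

9

Partial digits right→left: 3 4 5 4 3 5 5 9 4 0 3 7 9 5
Double every second digit counting from the check-digit position (so the 1st, 3rd, 5th, ... of the partial from the right).
  doubled (with −9 where >9): 6 1 6 1 8 6 9 → sum 37
  kept as-is: 4 4 5 9 0 7 5 → sum 34
Total = 37 + 34 = 71.
Check digit = (10 − (71 mod 10)) mod 10 = 9.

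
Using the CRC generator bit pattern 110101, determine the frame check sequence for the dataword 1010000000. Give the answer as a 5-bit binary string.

Append 5 zeros: 101000000000000. Divide by 110101 (XOR where the leading bit is 1):
  pos 0: 101000 XOR 110101 = 011101
  pos 1: 111010 XOR 110101 = 001111
  pos 3: 111100 XOR 110101 = 001001
  pos 5: 100100 XOR 110101 = 010001
  pos 6: 100010 XOR 110101 = 010111
  pos 7: 101110 XOR 110101 = 011011
  pos 8: 110110 XOR 110101 = 000011
Remainder (last 5 bits) = 00110. This is the CRC / FCS.

00110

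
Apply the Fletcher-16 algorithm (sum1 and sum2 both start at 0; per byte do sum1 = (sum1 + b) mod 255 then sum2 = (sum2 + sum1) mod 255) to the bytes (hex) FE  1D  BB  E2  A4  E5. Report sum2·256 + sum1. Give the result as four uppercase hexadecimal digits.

Running sums (mod 255):
  after byte 0 (FE): sum1=254, sum2=254
  after byte 1 (1D): sum1=28, sum2=27
  after byte 2 (BB): sum1=215, sum2=242
  after byte 3 (E2): sum1=186, sum2=173
  after byte 4 (A4): sum1=95, sum2=13
  after byte 5 (E5): sum1=69, sum2=82
Checksum = sum2·256 + sum1 = 82·256 + 69 = 21061 = 0x5245.

5245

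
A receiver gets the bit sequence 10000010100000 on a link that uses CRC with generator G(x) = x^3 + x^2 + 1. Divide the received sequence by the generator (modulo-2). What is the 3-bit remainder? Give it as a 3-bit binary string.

Modulo-2 division of 10000010100000 by 1101:
  pos 0: 1000 XOR 1101 = 0101
  pos 1: 1010 XOR 1101 = 0111
  pos 2: 1110 XOR 1101 = 0011
  pos 4: 1110 XOR 1101 = 0011
  pos 6: 1110 XOR 1101 = 0011
  pos 8: 1100 XOR 1101 = 0001
Remainder = 100 (nonzero — an error is detected).

100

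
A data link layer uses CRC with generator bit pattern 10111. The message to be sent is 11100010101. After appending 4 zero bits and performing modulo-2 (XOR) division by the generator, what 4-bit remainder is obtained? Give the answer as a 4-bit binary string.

1010

Append 4 zeros: 111000101010000. Divide by 10111 (XOR where the leading bit is 1):
  pos 0: 11100 XOR 10111 = 01011
  pos 1: 10110 XOR 10111 = 00001
  pos 5: 11010 XOR 10111 = 01101
  pos 6: 11011 XOR 10111 = 01100
  pos 7: 11000 XOR 10111 = 01111
  pos 8: 11110 XOR 10111 = 01001
  pos 9: 10010 XOR 10111 = 00101
Remainder (last 4 bits) = 1010. This is the CRC / FCS.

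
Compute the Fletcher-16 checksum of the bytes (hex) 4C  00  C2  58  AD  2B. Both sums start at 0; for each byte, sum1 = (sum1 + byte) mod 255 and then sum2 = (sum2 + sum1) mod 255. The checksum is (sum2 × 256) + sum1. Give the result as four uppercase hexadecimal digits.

Running sums (mod 255):
  after byte 0 (4C): sum1=76, sum2=76
  after byte 1 (00): sum1=76, sum2=152
  after byte 2 (C2): sum1=15, sum2=167
  after byte 3 (58): sum1=103, sum2=15
  after byte 4 (AD): sum1=21, sum2=36
  after byte 5 (2B): sum1=64, sum2=100
Checksum = sum2·256 + sum1 = 100·256 + 64 = 25664 = 0x6440.

6440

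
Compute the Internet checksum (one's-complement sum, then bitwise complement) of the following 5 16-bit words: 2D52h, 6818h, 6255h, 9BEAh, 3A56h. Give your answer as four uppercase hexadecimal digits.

One's-complement addition (fold any carry out of bit 15 back into bit 0):
  0x2D52 + 0x6818 = 0x0956A
  0x956A + 0x6255 = 0x0F7BF
  0xF7BF + 0x9BEA = 0x193A9 → wrap carry → 0x93AA
  0x93AA + 0x3A56 = 0x0CE00
One's-complement sum = 0xCE00.
Checksum = ~0xCE00 & 0xFFFF = 0x31FF.

31FF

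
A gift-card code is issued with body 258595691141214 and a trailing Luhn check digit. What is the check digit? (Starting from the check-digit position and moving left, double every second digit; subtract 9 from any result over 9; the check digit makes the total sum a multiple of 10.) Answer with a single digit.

8

Partial digits right→left: 4 1 2 1 4 1 1 9 6 5 9 5 8 5 2
Double every second digit counting from the check-digit position (so the 1st, 3rd, 5th, ... of the partial from the right).
  doubled (with −9 where >9): 8 4 8 2 3 9 7 4 → sum 45
  kept as-is: 1 1 1 9 5 5 5 → sum 27
Total = 45 + 27 = 72.
Check digit = (10 − (72 mod 10)) mod 10 = 8.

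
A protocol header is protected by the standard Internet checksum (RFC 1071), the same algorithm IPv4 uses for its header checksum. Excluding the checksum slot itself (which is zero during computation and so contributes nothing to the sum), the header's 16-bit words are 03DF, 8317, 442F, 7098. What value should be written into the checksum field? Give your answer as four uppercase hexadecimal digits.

One's-complement addition (fold any carry out of bit 15 back into bit 0):
  0x03DF + 0x8317 = 0x086F6
  0x86F6 + 0x442F = 0x0CB25
  0xCB25 + 0x7098 = 0x13BBD → wrap carry → 0x3BBE
One's-complement sum = 0x3BBE.
Checksum = ~0x3BBE & 0xFFFF = 0xC441.

C441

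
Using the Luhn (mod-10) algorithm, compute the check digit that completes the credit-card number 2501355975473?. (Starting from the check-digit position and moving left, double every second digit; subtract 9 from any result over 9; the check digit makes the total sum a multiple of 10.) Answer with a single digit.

8

Partial digits right→left: 3 7 4 5 7 9 5 5 3 1 0 5 2
Double every second digit counting from the check-digit position (so the 1st, 3rd, 5th, ... of the partial from the right).
  doubled (with −9 where >9): 6 8 5 1 6 0 4 → sum 30
  kept as-is: 7 5 9 5 1 5 → sum 32
Total = 30 + 32 = 62.
Check digit = (10 − (62 mod 10)) mod 10 = 8.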